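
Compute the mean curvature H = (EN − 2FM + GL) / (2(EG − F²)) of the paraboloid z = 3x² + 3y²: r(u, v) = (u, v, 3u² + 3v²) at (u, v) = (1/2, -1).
H = 141*sqrt(46)/2116

With E = 36*u^2 + 1, F = 36*u*v, G = 36*v^2 + 1, L = 6/sqrt(36*u^2 + 36*v^2 + 1), M = 0, N = 6/sqrt(36*u^2 + 36*v^2 + 1), assemble
  H = (EN − 2FM + GL) / (2(EG − F²)) = 6*(18*u^2 + 18*v^2 + 1)/(36*u^2 + 36*v^2 + 1)^(3/2).
At (u, v) = (1/2, -1): H = 141*sqrt(46)/2116.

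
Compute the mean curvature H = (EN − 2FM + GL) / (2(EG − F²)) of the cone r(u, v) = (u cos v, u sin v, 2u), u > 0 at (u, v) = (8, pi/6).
H = sqrt(5)/40

With E = 5, F = 0, G = u^2, L = 0, M = 0, N = 2*sqrt(5)*u^2/(5*Abs(u)), assemble
  H = (EN − 2FM + GL) / (2(EG − F²)) = sqrt(5)/(5*Abs(u)).
At (u, v) = (8, pi/6): H = sqrt(5)/40.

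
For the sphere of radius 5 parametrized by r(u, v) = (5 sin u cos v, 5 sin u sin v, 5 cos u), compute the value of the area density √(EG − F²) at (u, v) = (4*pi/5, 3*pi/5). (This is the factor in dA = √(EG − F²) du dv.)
√(EG − F²)|_{(4*pi/5, 3*pi/5)} = 25*sqrt(10 - 2*sqrt(5))/4

E = 25, F = 0, G = 25*sin(u)^2, so EG − F² = 625*sin(u)^2. Taking the positive square root: √(EG − F²) = 25*Abs(sin(u)). At (u, v) = (4*pi/5, 3*pi/5): 25*sqrt(10 - 2*sqrt(5))/4.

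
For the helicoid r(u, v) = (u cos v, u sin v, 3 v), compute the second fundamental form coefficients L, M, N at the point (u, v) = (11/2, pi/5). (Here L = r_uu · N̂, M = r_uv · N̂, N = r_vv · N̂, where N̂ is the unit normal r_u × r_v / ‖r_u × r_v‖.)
L = 0;  M = -6*sqrt(157)/157;  N = 0

Compute the unit normal N̂(u, v) = (3*sin(v)/sqrt(u^2 + 9), -3*cos(v)/sqrt(u^2 + 9), u/sqrt(u^2 + 9)), and the second partials r_uu, r_uv, r_vv. Take dot products:
  L(u, v) = r_uu · N̂ = 0,
  M(u, v) = r_uv · N̂ = -3/sqrt(u^2 + 9),
  N(u, v) = r_vv · N̂ = 0.
Evaluating at (u, v) = (11/2, pi/5):
  L = 0, M = -6*sqrt(157)/157, N = 0.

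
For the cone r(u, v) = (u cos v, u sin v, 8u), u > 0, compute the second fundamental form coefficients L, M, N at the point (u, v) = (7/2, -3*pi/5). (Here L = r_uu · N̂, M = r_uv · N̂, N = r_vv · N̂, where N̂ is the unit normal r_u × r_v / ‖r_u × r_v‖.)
L = 0;  M = 0;  N = 28*sqrt(65)/65

Compute the unit normal N̂(u, v) = (-8*sqrt(65)*u*cos(v)/(65*Abs(u)), -8*sqrt(65)*u*sin(v)/(65*Abs(u)), sqrt(65)*u/(65*Abs(u))), and the second partials r_uu, r_uv, r_vv. Take dot products:
  L(u, v) = r_uu · N̂ = 0,
  M(u, v) = r_uv · N̂ = 0,
  N(u, v) = r_vv · N̂ = 8*sqrt(65)*u^2/(65*Abs(u)).
Evaluating at (u, v) = (7/2, -3*pi/5):
  L = 0, M = 0, N = 28*sqrt(65)/65.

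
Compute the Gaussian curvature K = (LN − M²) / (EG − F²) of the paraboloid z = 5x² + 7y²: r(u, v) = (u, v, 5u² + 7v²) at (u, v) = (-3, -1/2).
K = 7/45125

Coefficients of the first fundamental form: E = 100*u^2 + 1, F = 140*u*v, G = 196*v^2 + 1.
Coefficients of the second fundamental form: L = 10/sqrt(100*u^2 + 196*v^2 + 1), M = 0, N = 14/sqrt(100*u^2 + 196*v^2 + 1).
Assemble K = (LN − M²)/(EG − F²) = 140/(10000*u^4 + 39200*u^2*v^2 + 200*u^2 + 38416*v^4 + 392*v^2 + 1). At (u, v) = (-3, -1/2): K = 7/45125.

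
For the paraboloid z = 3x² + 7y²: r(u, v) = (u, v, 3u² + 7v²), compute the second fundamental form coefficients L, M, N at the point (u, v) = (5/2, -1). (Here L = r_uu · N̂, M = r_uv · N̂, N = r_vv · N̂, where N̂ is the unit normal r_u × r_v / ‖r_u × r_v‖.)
L = 3*sqrt(422)/211;  M = 0;  N = 7*sqrt(422)/211

Compute the unit normal N̂(u, v) = (-6*u/sqrt(36*u^2 + 196*v^2 + 1), -14*v/sqrt(36*u^2 + 196*v^2 + 1), 1/sqrt(36*u^2 + 196*v^2 + 1)), and the second partials r_uu, r_uv, r_vv. Take dot products:
  L(u, v) = r_uu · N̂ = 6/sqrt(36*u^2 + 196*v^2 + 1),
  M(u, v) = r_uv · N̂ = 0,
  N(u, v) = r_vv · N̂ = 14/sqrt(36*u^2 + 196*v^2 + 1).
Evaluating at (u, v) = (5/2, -1):
  L = 3*sqrt(422)/211, M = 0, N = 7*sqrt(422)/211.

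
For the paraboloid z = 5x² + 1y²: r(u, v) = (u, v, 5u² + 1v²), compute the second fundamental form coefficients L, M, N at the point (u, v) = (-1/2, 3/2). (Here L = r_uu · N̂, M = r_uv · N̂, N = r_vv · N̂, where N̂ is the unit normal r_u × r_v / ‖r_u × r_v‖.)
L = 2*sqrt(35)/7;  M = 0;  N = 2*sqrt(35)/35

Compute the unit normal N̂(u, v) = (-10*u/sqrt(100*u^2 + 4*v^2 + 1), -2*v/sqrt(100*u^2 + 4*v^2 + 1), 1/sqrt(100*u^2 + 4*v^2 + 1)), and the second partials r_uu, r_uv, r_vv. Take dot products:
  L(u, v) = r_uu · N̂ = 10/sqrt(100*u^2 + 4*v^2 + 1),
  M(u, v) = r_uv · N̂ = 0,
  N(u, v) = r_vv · N̂ = 2/sqrt(100*u^2 + 4*v^2 + 1).
Evaluating at (u, v) = (-1/2, 3/2):
  L = 2*sqrt(35)/7, M = 0, N = 2*sqrt(35)/35.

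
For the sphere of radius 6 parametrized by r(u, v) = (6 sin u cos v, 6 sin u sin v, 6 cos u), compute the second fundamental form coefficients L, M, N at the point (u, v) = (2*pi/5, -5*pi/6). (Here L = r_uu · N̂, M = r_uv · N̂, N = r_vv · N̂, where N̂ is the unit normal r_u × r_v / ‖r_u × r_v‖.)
L = -6;  M = 0;  N = -15/4 - 3*sqrt(5)/4

Compute the unit normal N̂(u, v) = (sin(u)^2*cos(v)/Abs(sin(u)), sin(u)^2*sin(v)/Abs(sin(u)), sin(2*u)/(2*Abs(sin(u)))), and the second partials r_uu, r_uv, r_vv. Take dot products:
  L(u, v) = r_uu · N̂ = -6*sin(u)/Abs(sin(u)),
  M(u, v) = r_uv · N̂ = 0,
  N(u, v) = r_vv · N̂ = -6*sin(u)^3/Abs(sin(u)).
Evaluating at (u, v) = (2*pi/5, -5*pi/6):
  L = -6, M = 0, N = -15/4 - 3*sqrt(5)/4.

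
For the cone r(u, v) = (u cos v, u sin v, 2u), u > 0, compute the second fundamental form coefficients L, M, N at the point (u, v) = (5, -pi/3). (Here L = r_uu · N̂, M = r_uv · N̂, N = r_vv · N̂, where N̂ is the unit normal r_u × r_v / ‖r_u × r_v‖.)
L = 0;  M = 0;  N = 2*sqrt(5)

Compute the unit normal N̂(u, v) = (-2*sqrt(5)*u*cos(v)/(5*Abs(u)), -2*sqrt(5)*u*sin(v)/(5*Abs(u)), sqrt(5)*u/(5*Abs(u))), and the second partials r_uu, r_uv, r_vv. Take dot products:
  L(u, v) = r_uu · N̂ = 0,
  M(u, v) = r_uv · N̂ = 0,
  N(u, v) = r_vv · N̂ = 2*sqrt(5)*u^2/(5*Abs(u)).
Evaluating at (u, v) = (5, -pi/3):
  L = 0, M = 0, N = 2*sqrt(5).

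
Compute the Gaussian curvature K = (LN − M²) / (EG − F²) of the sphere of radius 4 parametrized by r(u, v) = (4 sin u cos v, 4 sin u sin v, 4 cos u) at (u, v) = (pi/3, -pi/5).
K = 1/16

Coefficients of the first fundamental form: E = 16, F = 0, G = 16*sin(u)^2.
Coefficients of the second fundamental form: L = -4*sin(u)/Abs(sin(u)), M = 0, N = -4*sin(u)^3/Abs(sin(u)).
Assemble K = (LN − M²)/(EG − F²) = 1/16. At (u, v) = (pi/3, -pi/5): K = 1/16.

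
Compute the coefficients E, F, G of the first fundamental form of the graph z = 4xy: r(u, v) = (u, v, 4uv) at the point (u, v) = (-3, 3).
E = 145;  F = -144;  G = 145

Partials: r_u = (1, 0, 4*v), r_v = (0, 1, 4*u). As functions of (u, v):
  E = r_u · r_u = 16*v^2 + 1,
  F = r_u · r_v = 16*u*v,
  G = r_v · r_v = 16*u^2 + 1.
Evaluating at (u, v) = (-3, 3): E = 145, F = -144, G = 145.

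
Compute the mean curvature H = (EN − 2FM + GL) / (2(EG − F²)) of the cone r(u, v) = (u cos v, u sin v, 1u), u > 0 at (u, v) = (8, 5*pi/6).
H = sqrt(2)/32

With E = 2, F = 0, G = u^2, L = 0, M = 0, N = sqrt(2)*u^2/(2*Abs(u)), assemble
  H = (EN − 2FM + GL) / (2(EG − F²)) = sqrt(2)/(4*Abs(u)).
At (u, v) = (8, 5*pi/6): H = sqrt(2)/32.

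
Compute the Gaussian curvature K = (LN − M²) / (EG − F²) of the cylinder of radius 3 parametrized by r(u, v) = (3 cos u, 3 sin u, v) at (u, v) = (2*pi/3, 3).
K = 0

Coefficients of the first fundamental form: E = 9, F = 0, G = 1.
Coefficients of the second fundamental form: L = -3, M = 0, N = 0.
Assemble K = (LN − M²)/(EG − F²) = 0. At (u, v) = (2*pi/3, 3): K = 0.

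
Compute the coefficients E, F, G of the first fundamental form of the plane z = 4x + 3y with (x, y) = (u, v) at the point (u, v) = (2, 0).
E = 17;  F = 12;  G = 10

Partials: r_u = (1, 0, 4), r_v = (0, 1, 3). As functions of (u, v):
  E = r_u · r_u = 17,
  F = r_u · r_v = 12,
  G = r_v · r_v = 10.
Evaluating at (u, v) = (2, 0): E = 17, F = 12, G = 10.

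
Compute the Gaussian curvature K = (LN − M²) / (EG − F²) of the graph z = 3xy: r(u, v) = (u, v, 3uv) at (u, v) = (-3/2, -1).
K = -144/14641

Coefficients of the first fundamental form: E = 9*v^2 + 1, F = 9*u*v, G = 9*u^2 + 1.
Coefficients of the second fundamental form: L = 0, M = 3/sqrt(9*u^2 + 9*v^2 + 1), N = 0.
Assemble K = (LN − M²)/(EG − F²) = -9/(81*u^4 + 162*u^2*v^2 + 18*u^2 + 81*v^4 + 18*v^2 + 1). At (u, v) = (-3/2, -1): K = -144/14641.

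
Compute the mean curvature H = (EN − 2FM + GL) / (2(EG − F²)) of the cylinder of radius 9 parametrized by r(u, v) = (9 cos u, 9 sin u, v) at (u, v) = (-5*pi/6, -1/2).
H = -1/18

With E = 81, F = 0, G = 1, L = -9, M = 0, N = 0, assemble
  H = (EN − 2FM + GL) / (2(EG − F²)) = -1/18.
At (u, v) = (-5*pi/6, -1/2): H = -1/18.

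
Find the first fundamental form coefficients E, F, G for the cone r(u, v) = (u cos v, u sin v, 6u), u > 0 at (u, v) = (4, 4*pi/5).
E = 37;  F = 0;  G = 16

Partials: r_u = (cos(v), sin(v), 6), r_v = (-u*sin(v), u*cos(v), 0). As functions of (u, v):
  E = r_u · r_u = 37,
  F = r_u · r_v = 0,
  G = r_v · r_v = u^2.
Evaluating at (u, v) = (4, 4*pi/5): E = 37, F = 0, G = 16.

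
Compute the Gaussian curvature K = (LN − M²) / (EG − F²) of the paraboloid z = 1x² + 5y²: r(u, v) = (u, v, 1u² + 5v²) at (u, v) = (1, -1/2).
K = 1/45

Coefficients of the first fundamental form: E = 4*u^2 + 1, F = 20*u*v, G = 100*v^2 + 1.
Coefficients of the second fundamental form: L = 2/sqrt(4*u^2 + 100*v^2 + 1), M = 0, N = 10/sqrt(4*u^2 + 100*v^2 + 1).
Assemble K = (LN − M²)/(EG − F²) = 20/(16*u^4 + 800*u^2*v^2 + 8*u^2 + 10000*v^4 + 200*v^2 + 1). At (u, v) = (1, -1/2): K = 1/45.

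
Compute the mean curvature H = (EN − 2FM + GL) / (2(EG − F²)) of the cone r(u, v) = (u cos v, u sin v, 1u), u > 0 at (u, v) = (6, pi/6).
H = sqrt(2)/24

With E = 2, F = 0, G = u^2, L = 0, M = 0, N = sqrt(2)*u^2/(2*Abs(u)), assemble
  H = (EN − 2FM + GL) / (2(EG − F²)) = sqrt(2)/(4*Abs(u)).
At (u, v) = (6, pi/6): H = sqrt(2)/24.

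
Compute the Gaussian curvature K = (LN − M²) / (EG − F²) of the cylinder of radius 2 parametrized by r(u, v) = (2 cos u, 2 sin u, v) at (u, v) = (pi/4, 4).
K = 0

Coefficients of the first fundamental form: E = 4, F = 0, G = 1.
Coefficients of the second fundamental form: L = -2, M = 0, N = 0.
Assemble K = (LN − M²)/(EG − F²) = 0. At (u, v) = (pi/4, 4): K = 0.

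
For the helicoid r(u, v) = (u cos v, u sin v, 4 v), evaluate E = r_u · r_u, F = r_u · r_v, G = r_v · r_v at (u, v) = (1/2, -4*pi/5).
E = 1;  F = 0;  G = 65/4

Partials: r_u = (cos(v), sin(v), 0), r_v = (-u*sin(v), u*cos(v), 4). As functions of (u, v):
  E = r_u · r_u = 1,
  F = r_u · r_v = 0,
  G = r_v · r_v = u^2 + 16.
Evaluating at (u, v) = (1/2, -4*pi/5): E = 1, F = 0, G = 65/4.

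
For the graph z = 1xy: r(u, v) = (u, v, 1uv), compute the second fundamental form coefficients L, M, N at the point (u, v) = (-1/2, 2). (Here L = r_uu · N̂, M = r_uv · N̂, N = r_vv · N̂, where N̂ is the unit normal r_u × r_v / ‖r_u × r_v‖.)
L = 0;  M = 2*sqrt(21)/21;  N = 0

Compute the unit normal N̂(u, v) = (-v/sqrt(u^2 + v^2 + 1), -u/sqrt(u^2 + v^2 + 1), 1/sqrt(u^2 + v^2 + 1)), and the second partials r_uu, r_uv, r_vv. Take dot products:
  L(u, v) = r_uu · N̂ = 0,
  M(u, v) = r_uv · N̂ = 1/sqrt(u^2 + v^2 + 1),
  N(u, v) = r_vv · N̂ = 0.
Evaluating at (u, v) = (-1/2, 2):
  L = 0, M = 2*sqrt(21)/21, N = 0.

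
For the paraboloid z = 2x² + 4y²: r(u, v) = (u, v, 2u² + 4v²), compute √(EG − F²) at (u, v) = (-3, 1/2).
√(EG − F²)|_{(-3, 1/2)} = sqrt(161)

E = 16*u^2 + 1, F = 32*u*v, G = 64*v^2 + 1; EG − F² = 16*u^2 + 64*v^2 + 1; √(EG − F²) = sqrt(16*u^2 + 64*v^2 + 1). At the given point: sqrt(161).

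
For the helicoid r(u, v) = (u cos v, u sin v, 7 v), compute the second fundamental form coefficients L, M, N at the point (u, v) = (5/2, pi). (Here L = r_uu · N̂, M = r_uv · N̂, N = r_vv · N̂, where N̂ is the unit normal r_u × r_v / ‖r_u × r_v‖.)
L = 0;  M = -14*sqrt(221)/221;  N = 0

Compute the unit normal N̂(u, v) = (7*sin(v)/sqrt(u^2 + 49), -7*cos(v)/sqrt(u^2 + 49), u/sqrt(u^2 + 49)), and the second partials r_uu, r_uv, r_vv. Take dot products:
  L(u, v) = r_uu · N̂ = 0,
  M(u, v) = r_uv · N̂ = -7/sqrt(u^2 + 49),
  N(u, v) = r_vv · N̂ = 0.
Evaluating at (u, v) = (5/2, pi):
  L = 0, M = -14*sqrt(221)/221, N = 0.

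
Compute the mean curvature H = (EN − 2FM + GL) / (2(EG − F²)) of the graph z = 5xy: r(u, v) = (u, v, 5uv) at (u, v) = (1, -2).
H = 125*sqrt(14)/2646

With E = 25*v^2 + 1, F = 25*u*v, G = 25*u^2 + 1, L = 0, M = 5/sqrt(25*u^2 + 25*v^2 + 1), N = 0, assemble
  H = (EN − 2FM + GL) / (2(EG − F²)) = -125*u*v/(25*u^2 + 25*v^2 + 1)^(3/2).
At (u, v) = (1, -2): H = 125*sqrt(14)/2646.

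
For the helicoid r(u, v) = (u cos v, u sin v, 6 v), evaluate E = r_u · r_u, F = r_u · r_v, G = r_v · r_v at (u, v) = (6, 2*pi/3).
E = 1;  F = 0;  G = 72

Partials: r_u = (cos(v), sin(v), 0), r_v = (-u*sin(v), u*cos(v), 6). As functions of (u, v):
  E = r_u · r_u = 1,
  F = r_u · r_v = 0,
  G = r_v · r_v = u^2 + 36.
Evaluating at (u, v) = (6, 2*pi/3): E = 1, F = 0, G = 72.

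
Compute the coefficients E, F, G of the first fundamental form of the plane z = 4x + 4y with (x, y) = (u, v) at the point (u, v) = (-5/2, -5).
E = 17;  F = 16;  G = 17

Partials: r_u = (1, 0, 4), r_v = (0, 1, 4). As functions of (u, v):
  E = r_u · r_u = 17,
  F = r_u · r_v = 16,
  G = r_v · r_v = 17.
Evaluating at (u, v) = (-5/2, -5): E = 17, F = 16, G = 17.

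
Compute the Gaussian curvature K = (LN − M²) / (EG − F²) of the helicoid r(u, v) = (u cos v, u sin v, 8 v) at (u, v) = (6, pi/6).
K = -4/625

Coefficients of the first fundamental form: E = 1, F = 0, G = u^2 + 64.
Coefficients of the second fundamental form: L = 0, M = -8/sqrt(u^2 + 64), N = 0.
Assemble K = (LN − M²)/(EG − F²) = -64/(u^2 + 64)^2. At (u, v) = (6, pi/6): K = -4/625.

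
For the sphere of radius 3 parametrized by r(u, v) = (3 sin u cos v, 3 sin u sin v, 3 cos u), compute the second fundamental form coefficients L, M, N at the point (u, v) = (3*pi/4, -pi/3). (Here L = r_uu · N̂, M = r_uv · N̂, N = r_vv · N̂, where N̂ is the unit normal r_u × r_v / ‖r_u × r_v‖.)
L = -3;  M = 0;  N = -3/2

Compute the unit normal N̂(u, v) = (sin(u)^2*cos(v)/Abs(sin(u)), sin(u)^2*sin(v)/Abs(sin(u)), sin(2*u)/(2*Abs(sin(u)))), and the second partials r_uu, r_uv, r_vv. Take dot products:
  L(u, v) = r_uu · N̂ = -3*sin(u)/Abs(sin(u)),
  M(u, v) = r_uv · N̂ = 0,
  N(u, v) = r_vv · N̂ = -3*sin(u)^3/Abs(sin(u)).
Evaluating at (u, v) = (3*pi/4, -pi/3):
  L = -3, M = 0, N = -3/2.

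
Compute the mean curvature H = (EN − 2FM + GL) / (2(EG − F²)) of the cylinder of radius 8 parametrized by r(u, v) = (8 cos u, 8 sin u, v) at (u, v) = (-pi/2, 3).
H = -1/16

With E = 64, F = 0, G = 1, L = -8, M = 0, N = 0, assemble
  H = (EN − 2FM + GL) / (2(EG − F²)) = -1/16.
At (u, v) = (-pi/2, 3): H = -1/16.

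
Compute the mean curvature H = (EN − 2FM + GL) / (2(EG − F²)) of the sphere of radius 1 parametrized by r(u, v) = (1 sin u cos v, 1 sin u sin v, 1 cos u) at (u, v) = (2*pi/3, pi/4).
H = -1

With E = 1, F = 0, G = sin(u)^2, L = -sin(u)/Abs(sin(u)), M = 0, N = -sin(u)^3/Abs(sin(u)), assemble
  H = (EN − 2FM + GL) / (2(EG − F²)) = -sin(u)/Abs(sin(u)).
At (u, v) = (2*pi/3, pi/4): H = -1.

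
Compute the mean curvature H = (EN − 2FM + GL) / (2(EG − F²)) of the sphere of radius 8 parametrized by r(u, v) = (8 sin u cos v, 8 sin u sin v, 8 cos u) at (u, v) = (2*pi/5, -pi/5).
H = -1/8

With E = 64, F = 0, G = 64*sin(u)^2, L = -8*sin(u)/Abs(sin(u)), M = 0, N = -8*sin(u)^3/Abs(sin(u)), assemble
  H = (EN − 2FM + GL) / (2(EG − F²)) = -sin(u)/(8*Abs(sin(u))).
At (u, v) = (2*pi/5, -pi/5): H = -1/8.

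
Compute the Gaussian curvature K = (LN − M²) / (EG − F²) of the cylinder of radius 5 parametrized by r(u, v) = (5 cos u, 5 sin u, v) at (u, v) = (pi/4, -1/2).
K = 0

Coefficients of the first fundamental form: E = 25, F = 0, G = 1.
Coefficients of the second fundamental form: L = -5, M = 0, N = 0.
Assemble K = (LN − M²)/(EG − F²) = 0. At (u, v) = (pi/4, -1/2): K = 0.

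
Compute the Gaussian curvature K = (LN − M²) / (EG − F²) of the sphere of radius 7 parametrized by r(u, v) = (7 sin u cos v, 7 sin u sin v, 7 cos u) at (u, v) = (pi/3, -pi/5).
K = 1/49

Coefficients of the first fundamental form: E = 49, F = 0, G = 49*sin(u)^2.
Coefficients of the second fundamental form: L = -7*sin(u)/Abs(sin(u)), M = 0, N = -7*sin(u)^3/Abs(sin(u)).
Assemble K = (LN − M²)/(EG − F²) = 1/49. At (u, v) = (pi/3, -pi/5): K = 1/49.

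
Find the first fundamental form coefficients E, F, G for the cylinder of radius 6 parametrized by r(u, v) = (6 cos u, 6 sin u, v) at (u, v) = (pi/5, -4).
E = 36;  F = 0;  G = 1

Partials: r_u = (-6*sin(u), 6*cos(u), 0), r_v = (0, 0, 1). As functions of (u, v):
  E = r_u · r_u = 36,
  F = r_u · r_v = 0,
  G = r_v · r_v = 1.
Evaluating at (u, v) = (pi/5, -4): E = 36, F = 0, G = 1.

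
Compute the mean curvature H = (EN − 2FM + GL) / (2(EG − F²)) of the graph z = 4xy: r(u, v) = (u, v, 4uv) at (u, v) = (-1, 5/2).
H = 160*sqrt(13)/4563

With E = 16*v^2 + 1, F = 16*u*v, G = 16*u^2 + 1, L = 0, M = 4/sqrt(16*u^2 + 16*v^2 + 1), N = 0, assemble
  H = (EN − 2FM + GL) / (2(EG − F²)) = -64*u*v/(16*u^2 + 16*v^2 + 1)^(3/2).
At (u, v) = (-1, 5/2): H = 160*sqrt(13)/4563.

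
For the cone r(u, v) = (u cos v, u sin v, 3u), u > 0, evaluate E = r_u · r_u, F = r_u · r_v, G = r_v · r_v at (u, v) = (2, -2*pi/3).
E = 10;  F = 0;  G = 4

Partials: r_u = (cos(v), sin(v), 3), r_v = (-u*sin(v), u*cos(v), 0). As functions of (u, v):
  E = r_u · r_u = 10,
  F = r_u · r_v = 0,
  G = r_v · r_v = u^2.
Evaluating at (u, v) = (2, -2*pi/3): E = 10, F = 0, G = 4.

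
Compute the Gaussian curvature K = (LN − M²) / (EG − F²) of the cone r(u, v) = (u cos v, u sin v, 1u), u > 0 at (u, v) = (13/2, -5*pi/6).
K = 0

Coefficients of the first fundamental form: E = 2, F = 0, G = u^2.
Coefficients of the second fundamental form: L = 0, M = 0, N = sqrt(2)*u^2/(2*Abs(u)).
Assemble K = (LN − M²)/(EG − F²) = 0. At (u, v) = (13/2, -5*pi/6): K = 0.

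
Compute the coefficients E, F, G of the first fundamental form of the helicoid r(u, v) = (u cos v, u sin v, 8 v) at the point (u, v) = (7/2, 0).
E = 1;  F = 0;  G = 305/4

Partials: r_u = (cos(v), sin(v), 0), r_v = (-u*sin(v), u*cos(v), 8). As functions of (u, v):
  E = r_u · r_u = 1,
  F = r_u · r_v = 0,
  G = r_v · r_v = u^2 + 64.
Evaluating at (u, v) = (7/2, 0): E = 1, F = 0, G = 305/4.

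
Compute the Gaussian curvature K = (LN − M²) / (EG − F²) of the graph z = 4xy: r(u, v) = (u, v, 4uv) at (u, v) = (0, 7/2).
K = -16/38809

Coefficients of the first fundamental form: E = 16*v^2 + 1, F = 16*u*v, G = 16*u^2 + 1.
Coefficients of the second fundamental form: L = 0, M = 4/sqrt(16*u^2 + 16*v^2 + 1), N = 0.
Assemble K = (LN − M²)/(EG − F²) = -16/(256*u^4 + 512*u^2*v^2 + 32*u^2 + 256*v^4 + 32*v^2 + 1). At (u, v) = (0, 7/2): K = -16/38809.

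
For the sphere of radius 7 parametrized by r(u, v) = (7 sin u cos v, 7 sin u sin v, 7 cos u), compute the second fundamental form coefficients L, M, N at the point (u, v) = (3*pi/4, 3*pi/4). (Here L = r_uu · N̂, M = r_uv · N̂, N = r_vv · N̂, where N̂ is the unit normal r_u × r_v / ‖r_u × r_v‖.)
L = -7;  M = 0;  N = -7/2

Compute the unit normal N̂(u, v) = (sin(u)^2*cos(v)/Abs(sin(u)), sin(u)^2*sin(v)/Abs(sin(u)), sin(2*u)/(2*Abs(sin(u)))), and the second partials r_uu, r_uv, r_vv. Take dot products:
  L(u, v) = r_uu · N̂ = -7*sin(u)/Abs(sin(u)),
  M(u, v) = r_uv · N̂ = 0,
  N(u, v) = r_vv · N̂ = -7*sin(u)^3/Abs(sin(u)).
Evaluating at (u, v) = (3*pi/4, 3*pi/4):
  L = -7, M = 0, N = -7/2.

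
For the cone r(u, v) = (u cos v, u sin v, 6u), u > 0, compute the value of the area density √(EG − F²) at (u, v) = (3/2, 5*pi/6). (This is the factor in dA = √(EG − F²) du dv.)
√(EG − F²)|_{(3/2, 5*pi/6)} = 3*sqrt(37)/2

E = 37, F = 0, G = u^2, so EG − F² = 37*u^2. Taking the positive square root: √(EG − F²) = sqrt(37)*Abs(u). At (u, v) = (3/2, 5*pi/6): 3*sqrt(37)/2.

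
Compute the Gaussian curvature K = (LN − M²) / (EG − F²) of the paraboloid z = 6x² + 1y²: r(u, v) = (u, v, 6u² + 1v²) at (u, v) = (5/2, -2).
K = 24/840889

Coefficients of the first fundamental form: E = 144*u^2 + 1, F = 24*u*v, G = 4*v^2 + 1.
Coefficients of the second fundamental form: L = 12/sqrt(144*u^2 + 4*v^2 + 1), M = 0, N = 2/sqrt(144*u^2 + 4*v^2 + 1).
Assemble K = (LN − M²)/(EG − F²) = 24/(20736*u^4 + 1152*u^2*v^2 + 288*u^2 + 16*v^4 + 8*v^2 + 1). At (u, v) = (5/2, -2): K = 24/840889.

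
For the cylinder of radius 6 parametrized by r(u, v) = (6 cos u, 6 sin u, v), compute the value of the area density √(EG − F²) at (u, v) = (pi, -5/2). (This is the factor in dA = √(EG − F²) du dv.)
√(EG − F²)|_{(pi, -5/2)} = 6

E = 36, F = 0, G = 1, so EG − F² = 36. Taking the positive square root: √(EG − F²) = 6. At (u, v) = (pi, -5/2): 6.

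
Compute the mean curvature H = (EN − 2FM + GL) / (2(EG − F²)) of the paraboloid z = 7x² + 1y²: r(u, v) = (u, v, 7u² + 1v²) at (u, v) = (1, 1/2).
H = 211*sqrt(22)/13068

With E = 196*u^2 + 1, F = 28*u*v, G = 4*v^2 + 1, L = 14/sqrt(196*u^2 + 4*v^2 + 1), M = 0, N = 2/sqrt(196*u^2 + 4*v^2 + 1), assemble
  H = (EN − 2FM + GL) / (2(EG − F²)) = 4*(49*u^2 + 7*v^2 + 2)/(196*u^2 + 4*v^2 + 1)^(3/2).
At (u, v) = (1, 1/2): H = 211*sqrt(22)/13068.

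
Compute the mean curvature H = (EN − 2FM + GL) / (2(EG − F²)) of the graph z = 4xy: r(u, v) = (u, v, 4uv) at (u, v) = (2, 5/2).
H = -64*sqrt(165)/5445

With E = 16*v^2 + 1, F = 16*u*v, G = 16*u^2 + 1, L = 0, M = 4/sqrt(16*u^2 + 16*v^2 + 1), N = 0, assemble
  H = (EN − 2FM + GL) / (2(EG − F²)) = -64*u*v/(16*u^2 + 16*v^2 + 1)^(3/2).
At (u, v) = (2, 5/2): H = -64*sqrt(165)/5445.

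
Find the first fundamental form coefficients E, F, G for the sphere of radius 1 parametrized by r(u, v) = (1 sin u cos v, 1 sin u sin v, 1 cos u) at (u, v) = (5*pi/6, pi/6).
E = 1;  F = 0;  G = 1/4

Partials: r_u = (cos(u)*cos(v), sin(v)*cos(u), -sin(u)), r_v = (-sin(u)*sin(v), sin(u)*cos(v), 0). As functions of (u, v):
  E = r_u · r_u = 1,
  F = r_u · r_v = 0,
  G = r_v · r_v = sin(u)^2.
Evaluating at (u, v) = (5*pi/6, pi/6): E = 1, F = 0, G = 1/4.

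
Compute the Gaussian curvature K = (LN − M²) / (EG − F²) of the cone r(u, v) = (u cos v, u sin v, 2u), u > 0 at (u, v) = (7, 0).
K = 0

Coefficients of the first fundamental form: E = 5, F = 0, G = u^2.
Coefficients of the second fundamental form: L = 0, M = 0, N = 2*sqrt(5)*u^2/(5*Abs(u)).
Assemble K = (LN − M²)/(EG − F²) = 0. At (u, v) = (7, 0): K = 0.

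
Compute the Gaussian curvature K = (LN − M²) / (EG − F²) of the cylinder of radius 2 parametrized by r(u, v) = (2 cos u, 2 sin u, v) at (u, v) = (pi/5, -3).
K = 0

Coefficients of the first fundamental form: E = 4, F = 0, G = 1.
Coefficients of the second fundamental form: L = -2, M = 0, N = 0.
Assemble K = (LN − M²)/(EG − F²) = 0. At (u, v) = (pi/5, -3): K = 0.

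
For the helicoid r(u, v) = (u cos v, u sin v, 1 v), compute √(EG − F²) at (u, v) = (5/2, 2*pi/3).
√(EG − F²)|_{(5/2, 2*pi/3)} = sqrt(29)/2

E = 1, F = 0, G = u^2 + 1; EG − F² = u^2 + 1; √(EG − F²) = sqrt(u^2 + 1). At the given point: sqrt(29)/2.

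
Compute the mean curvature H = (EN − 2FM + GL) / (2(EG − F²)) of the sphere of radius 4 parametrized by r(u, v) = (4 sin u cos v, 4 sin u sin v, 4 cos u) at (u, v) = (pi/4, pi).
H = -1/4

With E = 16, F = 0, G = 16*sin(u)^2, L = -4*sin(u)/Abs(sin(u)), M = 0, N = -4*sin(u)^3/Abs(sin(u)), assemble
  H = (EN − 2FM + GL) / (2(EG − F²)) = -sin(u)/(4*Abs(sin(u))).
At (u, v) = (pi/4, pi): H = -1/4.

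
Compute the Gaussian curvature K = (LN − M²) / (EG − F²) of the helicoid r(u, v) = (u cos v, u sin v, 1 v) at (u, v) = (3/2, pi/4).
K = -16/169

Coefficients of the first fundamental form: E = 1, F = 0, G = u^2 + 1.
Coefficients of the second fundamental form: L = 0, M = -1/sqrt(u^2 + 1), N = 0.
Assemble K = (LN − M²)/(EG − F²) = -1/(u^2 + 1)^2. At (u, v) = (3/2, pi/4): K = -16/169.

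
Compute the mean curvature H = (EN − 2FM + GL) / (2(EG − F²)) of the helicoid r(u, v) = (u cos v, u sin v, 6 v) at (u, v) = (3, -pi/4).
H = 0

With E = 1, F = 0, G = u^2 + 36, L = 0, M = -6/sqrt(u^2 + 36), N = 0, assemble
  H = (EN − 2FM + GL) / (2(EG − F²)) = 0.
At (u, v) = (3, -pi/4): H = 0.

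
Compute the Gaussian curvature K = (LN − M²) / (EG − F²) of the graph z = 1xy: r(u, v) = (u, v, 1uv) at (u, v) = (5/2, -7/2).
K = -4/1521

Coefficients of the first fundamental form: E = v^2 + 1, F = u*v, G = u^2 + 1.
Coefficients of the second fundamental form: L = 0, M = 1/sqrt(u^2 + v^2 + 1), N = 0.
Assemble K = (LN − M²)/(EG − F²) = 1/((u^2*v^2 - (u^2 + 1)*(v^2 + 1))*(u^2 + v^2 + 1)). At (u, v) = (5/2, -7/2): K = -4/1521.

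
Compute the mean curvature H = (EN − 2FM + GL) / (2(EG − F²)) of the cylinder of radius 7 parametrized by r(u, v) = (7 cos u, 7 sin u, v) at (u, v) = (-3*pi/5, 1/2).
H = -1/14

With E = 49, F = 0, G = 1, L = -7, M = 0, N = 0, assemble
  H = (EN − 2FM + GL) / (2(EG − F²)) = -1/14.
At (u, v) = (-3*pi/5, 1/2): H = -1/14.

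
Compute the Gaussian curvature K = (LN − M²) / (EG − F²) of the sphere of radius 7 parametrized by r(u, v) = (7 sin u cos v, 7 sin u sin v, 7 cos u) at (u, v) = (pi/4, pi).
K = 1/49

Coefficients of the first fundamental form: E = 49, F = 0, G = 49*sin(u)^2.
Coefficients of the second fundamental form: L = -7*sin(u)/Abs(sin(u)), M = 0, N = -7*sin(u)^3/Abs(sin(u)).
Assemble K = (LN − M²)/(EG − F²) = 1/49. At (u, v) = (pi/4, pi): K = 1/49.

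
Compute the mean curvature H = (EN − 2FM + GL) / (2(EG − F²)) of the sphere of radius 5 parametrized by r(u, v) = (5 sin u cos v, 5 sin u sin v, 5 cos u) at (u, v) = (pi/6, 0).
H = -1/5

With E = 25, F = 0, G = 25*sin(u)^2, L = -5*sin(u)/Abs(sin(u)), M = 0, N = -5*sin(u)^3/Abs(sin(u)), assemble
  H = (EN − 2FM + GL) / (2(EG − F²)) = -sin(u)/(5*Abs(sin(u))).
At (u, v) = (pi/6, 0): H = -1/5.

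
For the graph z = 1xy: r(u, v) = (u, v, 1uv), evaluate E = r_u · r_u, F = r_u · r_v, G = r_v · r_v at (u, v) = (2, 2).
E = 5;  F = 4;  G = 5

Partials: r_u = (1, 0, v), r_v = (0, 1, u). As functions of (u, v):
  E = r_u · r_u = v^2 + 1,
  F = r_u · r_v = u*v,
  G = r_v · r_v = u^2 + 1.
Evaluating at (u, v) = (2, 2): E = 5, F = 4, G = 5.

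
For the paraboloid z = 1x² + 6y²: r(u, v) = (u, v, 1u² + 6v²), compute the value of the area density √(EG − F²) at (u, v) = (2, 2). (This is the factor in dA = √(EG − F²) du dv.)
√(EG − F²)|_{(2, 2)} = sqrt(593)

E = 4*u^2 + 1, F = 24*u*v, G = 144*v^2 + 1, so EG − F² = 4*u^2 + 144*v^2 + 1. Taking the positive square root: √(EG − F²) = sqrt(4*u^2 + 144*v^2 + 1). At (u, v) = (2, 2): sqrt(593).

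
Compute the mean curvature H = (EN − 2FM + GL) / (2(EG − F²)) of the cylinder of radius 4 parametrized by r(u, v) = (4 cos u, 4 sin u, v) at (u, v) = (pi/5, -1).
H = -1/8

With E = 16, F = 0, G = 1, L = -4, M = 0, N = 0, assemble
  H = (EN − 2FM + GL) / (2(EG − F²)) = -1/8.
At (u, v) = (pi/5, -1): H = -1/8.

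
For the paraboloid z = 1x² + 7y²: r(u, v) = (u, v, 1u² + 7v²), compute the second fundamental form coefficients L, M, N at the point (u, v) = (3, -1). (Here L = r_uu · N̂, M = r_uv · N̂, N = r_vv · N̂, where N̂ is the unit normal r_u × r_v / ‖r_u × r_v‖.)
L = 2*sqrt(233)/233;  M = 0;  N = 14*sqrt(233)/233

Compute the unit normal N̂(u, v) = (-2*u/sqrt(4*u^2 + 196*v^2 + 1), -14*v/sqrt(4*u^2 + 196*v^2 + 1), 1/sqrt(4*u^2 + 196*v^2 + 1)), and the second partials r_uu, r_uv, r_vv. Take dot products:
  L(u, v) = r_uu · N̂ = 2/sqrt(4*u^2 + 196*v^2 + 1),
  M(u, v) = r_uv · N̂ = 0,
  N(u, v) = r_vv · N̂ = 14/sqrt(4*u^2 + 196*v^2 + 1).
Evaluating at (u, v) = (3, -1):
  L = 2*sqrt(233)/233, M = 0, N = 14*sqrt(233)/233.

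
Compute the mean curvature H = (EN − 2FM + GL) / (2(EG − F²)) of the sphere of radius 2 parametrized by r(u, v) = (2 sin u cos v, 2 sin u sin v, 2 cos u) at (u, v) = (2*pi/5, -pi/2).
H = -1/2

With E = 4, F = 0, G = 4*sin(u)^2, L = -2*sin(u)/Abs(sin(u)), M = 0, N = -2*sin(u)^3/Abs(sin(u)), assemble
  H = (EN − 2FM + GL) / (2(EG − F²)) = -sin(u)/(2*Abs(sin(u))).
At (u, v) = (2*pi/5, -pi/2): H = -1/2.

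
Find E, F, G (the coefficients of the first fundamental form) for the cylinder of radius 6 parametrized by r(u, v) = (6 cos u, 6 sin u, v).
E = 36;  F = 0;  G = 1

Compute partials: r_u = (-6*sin(u), 6*cos(u), 0), r_v = (0, 0, 1). Then
  E = r_u · r_u = 36,
  F = r_u · r_v = 0,
  G = r_v · r_v = 1.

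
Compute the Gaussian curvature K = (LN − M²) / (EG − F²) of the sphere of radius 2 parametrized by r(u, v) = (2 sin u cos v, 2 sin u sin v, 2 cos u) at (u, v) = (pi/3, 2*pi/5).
K = 1/4

Coefficients of the first fundamental form: E = 4, F = 0, G = 4*sin(u)^2.
Coefficients of the second fundamental form: L = -2*sin(u)/Abs(sin(u)), M = 0, N = -2*sin(u)^3/Abs(sin(u)).
Assemble K = (LN − M²)/(EG − F²) = 1/4. At (u, v) = (pi/3, 2*pi/5): K = 1/4.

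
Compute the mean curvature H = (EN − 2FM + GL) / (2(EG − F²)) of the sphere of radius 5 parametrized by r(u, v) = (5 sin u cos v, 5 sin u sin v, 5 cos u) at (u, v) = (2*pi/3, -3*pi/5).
H = -1/5

With E = 25, F = 0, G = 25*sin(u)^2, L = -5*sin(u)/Abs(sin(u)), M = 0, N = -5*sin(u)^3/Abs(sin(u)), assemble
  H = (EN − 2FM + GL) / (2(EG − F²)) = -sin(u)/(5*Abs(sin(u))).
At (u, v) = (2*pi/3, -3*pi/5): H = -1/5.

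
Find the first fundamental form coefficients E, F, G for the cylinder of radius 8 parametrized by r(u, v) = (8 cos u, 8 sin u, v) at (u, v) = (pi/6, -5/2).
E = 64;  F = 0;  G = 1

Partials: r_u = (-8*sin(u), 8*cos(u), 0), r_v = (0, 0, 1). As functions of (u, v):
  E = r_u · r_u = 64,
  F = r_u · r_v = 0,
  G = r_v · r_v = 1.
Evaluating at (u, v) = (pi/6, -5/2): E = 64, F = 0, G = 1.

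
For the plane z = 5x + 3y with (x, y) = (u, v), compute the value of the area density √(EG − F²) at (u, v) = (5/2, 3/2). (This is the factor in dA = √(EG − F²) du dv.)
√(EG − F²)|_{(5/2, 3/2)} = sqrt(35)

E = 26, F = 15, G = 10, so EG − F² = 35. Taking the positive square root: √(EG − F²) = sqrt(35). At (u, v) = (5/2, 3/2): sqrt(35).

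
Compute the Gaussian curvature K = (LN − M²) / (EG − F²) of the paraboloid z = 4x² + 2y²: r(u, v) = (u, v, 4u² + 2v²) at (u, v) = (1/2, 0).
K = 32/289

Coefficients of the first fundamental form: E = 64*u^2 + 1, F = 32*u*v, G = 16*v^2 + 1.
Coefficients of the second fundamental form: L = 8/sqrt(64*u^2 + 16*v^2 + 1), M = 0, N = 4/sqrt(64*u^2 + 16*v^2 + 1).
Assemble K = (LN − M²)/(EG − F²) = 32/(4096*u^4 + 2048*u^2*v^2 + 128*u^2 + 256*v^4 + 32*v^2 + 1). At (u, v) = (1/2, 0): K = 32/289.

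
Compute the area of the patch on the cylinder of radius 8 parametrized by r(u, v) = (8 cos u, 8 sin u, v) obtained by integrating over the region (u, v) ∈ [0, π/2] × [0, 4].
Area = 16*pi

Area = ∫∫ √(EG − F²) du dv with √(EG − F²) = 8. Integrating over [0, π/2] × [0, 4] gives 16*pi.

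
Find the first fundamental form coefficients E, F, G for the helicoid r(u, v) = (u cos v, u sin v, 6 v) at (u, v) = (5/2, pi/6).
E = 1;  F = 0;  G = 169/4

Partials: r_u = (cos(v), sin(v), 0), r_v = (-u*sin(v), u*cos(v), 6). As functions of (u, v):
  E = r_u · r_u = 1,
  F = r_u · r_v = 0,
  G = r_v · r_v = u^2 + 36.
Evaluating at (u, v) = (5/2, pi/6): E = 1, F = 0, G = 169/4.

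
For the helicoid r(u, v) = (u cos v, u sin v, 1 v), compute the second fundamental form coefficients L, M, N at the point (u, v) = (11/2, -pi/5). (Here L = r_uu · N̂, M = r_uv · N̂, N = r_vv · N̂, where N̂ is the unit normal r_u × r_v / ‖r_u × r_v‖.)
L = 0;  M = -2*sqrt(5)/25;  N = 0

Compute the unit normal N̂(u, v) = (sin(v)/sqrt(u^2 + 1), -cos(v)/sqrt(u^2 + 1), u/sqrt(u^2 + 1)), and the second partials r_uu, r_uv, r_vv. Take dot products:
  L(u, v) = r_uu · N̂ = 0,
  M(u, v) = r_uv · N̂ = -1/sqrt(u^2 + 1),
  N(u, v) = r_vv · N̂ = 0.
Evaluating at (u, v) = (11/2, -pi/5):
  L = 0, M = -2*sqrt(5)/25, N = 0.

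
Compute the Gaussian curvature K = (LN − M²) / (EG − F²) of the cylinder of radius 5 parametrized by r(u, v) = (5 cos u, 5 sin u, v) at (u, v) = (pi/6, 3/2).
K = 0

Coefficients of the first fundamental form: E = 25, F = 0, G = 1.
Coefficients of the second fundamental form: L = -5, M = 0, N = 0.
Assemble K = (LN − M²)/(EG − F²) = 0. At (u, v) = (pi/6, 3/2): K = 0.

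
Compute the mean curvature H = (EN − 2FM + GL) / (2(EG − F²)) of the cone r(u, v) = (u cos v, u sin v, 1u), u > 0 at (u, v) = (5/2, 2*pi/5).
H = sqrt(2)/10

With E = 2, F = 0, G = u^2, L = 0, M = 0, N = sqrt(2)*u^2/(2*Abs(u)), assemble
  H = (EN − 2FM + GL) / (2(EG − F²)) = sqrt(2)/(4*Abs(u)).
At (u, v) = (5/2, 2*pi/5): H = sqrt(2)/10.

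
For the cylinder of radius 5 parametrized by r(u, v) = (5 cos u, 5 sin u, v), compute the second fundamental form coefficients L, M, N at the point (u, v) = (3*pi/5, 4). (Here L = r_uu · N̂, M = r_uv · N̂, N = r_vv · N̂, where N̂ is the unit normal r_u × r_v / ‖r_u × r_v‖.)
L = -5;  M = 0;  N = 0

Compute the unit normal N̂(u, v) = (cos(u), sin(u), 0), and the second partials r_uu, r_uv, r_vv. Take dot products:
  L(u, v) = r_uu · N̂ = -5,
  M(u, v) = r_uv · N̂ = 0,
  N(u, v) = r_vv · N̂ = 0.
Evaluating at (u, v) = (3*pi/5, 4):
  L = -5, M = 0, N = 0.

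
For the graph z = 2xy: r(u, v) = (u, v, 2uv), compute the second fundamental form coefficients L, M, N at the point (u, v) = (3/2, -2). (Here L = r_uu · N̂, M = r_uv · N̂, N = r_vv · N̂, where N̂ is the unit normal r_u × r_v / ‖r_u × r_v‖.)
L = 0;  M = sqrt(26)/13;  N = 0

Compute the unit normal N̂(u, v) = (-2*v/sqrt(4*u^2 + 4*v^2 + 1), -2*u/sqrt(4*u^2 + 4*v^2 + 1), 1/sqrt(4*u^2 + 4*v^2 + 1)), and the second partials r_uu, r_uv, r_vv. Take dot products:
  L(u, v) = r_uu · N̂ = 0,
  M(u, v) = r_uv · N̂ = 2/sqrt(4*u^2 + 4*v^2 + 1),
  N(u, v) = r_vv · N̂ = 0.
Evaluating at (u, v) = (3/2, -2):
  L = 0, M = sqrt(26)/13, N = 0.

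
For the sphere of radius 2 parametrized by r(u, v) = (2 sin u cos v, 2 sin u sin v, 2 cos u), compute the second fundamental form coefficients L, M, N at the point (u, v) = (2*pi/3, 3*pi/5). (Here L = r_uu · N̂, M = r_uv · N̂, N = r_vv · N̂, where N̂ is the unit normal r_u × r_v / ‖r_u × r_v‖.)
L = -2;  M = 0;  N = -3/2

Compute the unit normal N̂(u, v) = (sin(u)^2*cos(v)/Abs(sin(u)), sin(u)^2*sin(v)/Abs(sin(u)), sin(2*u)/(2*Abs(sin(u)))), and the second partials r_uu, r_uv, r_vv. Take dot products:
  L(u, v) = r_uu · N̂ = -2*sin(u)/Abs(sin(u)),
  M(u, v) = r_uv · N̂ = 0,
  N(u, v) = r_vv · N̂ = -2*sin(u)^3/Abs(sin(u)).
Evaluating at (u, v) = (2*pi/3, 3*pi/5):
  L = -2, M = 0, N = -3/2.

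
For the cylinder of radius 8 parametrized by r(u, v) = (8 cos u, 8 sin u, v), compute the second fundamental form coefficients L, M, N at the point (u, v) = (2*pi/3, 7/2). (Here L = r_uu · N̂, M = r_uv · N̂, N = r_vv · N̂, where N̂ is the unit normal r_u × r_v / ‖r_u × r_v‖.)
L = -8;  M = 0;  N = 0

Compute the unit normal N̂(u, v) = (cos(u), sin(u), 0), and the second partials r_uu, r_uv, r_vv. Take dot products:
  L(u, v) = r_uu · N̂ = -8,
  M(u, v) = r_uv · N̂ = 0,
  N(u, v) = r_vv · N̂ = 0.
Evaluating at (u, v) = (2*pi/3, 7/2):
  L = -8, M = 0, N = 0.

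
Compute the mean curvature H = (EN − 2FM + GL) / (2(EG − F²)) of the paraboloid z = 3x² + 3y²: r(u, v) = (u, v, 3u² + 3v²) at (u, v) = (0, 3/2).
H = 249*sqrt(82)/6724

With E = 36*u^2 + 1, F = 36*u*v, G = 36*v^2 + 1, L = 6/sqrt(36*u^2 + 36*v^2 + 1), M = 0, N = 6/sqrt(36*u^2 + 36*v^2 + 1), assemble
  H = (EN − 2FM + GL) / (2(EG − F²)) = 6*(18*u^2 + 18*v^2 + 1)/(36*u^2 + 36*v^2 + 1)^(3/2).
At (u, v) = (0, 3/2): H = 249*sqrt(82)/6724.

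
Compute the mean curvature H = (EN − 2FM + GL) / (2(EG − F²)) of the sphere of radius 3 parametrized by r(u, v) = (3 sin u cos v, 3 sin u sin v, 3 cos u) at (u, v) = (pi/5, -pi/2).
H = -1/3

With E = 9, F = 0, G = 9*sin(u)^2, L = -3*sin(u)/Abs(sin(u)), M = 0, N = -3*sin(u)^3/Abs(sin(u)), assemble
  H = (EN − 2FM + GL) / (2(EG − F²)) = -sin(u)/(3*Abs(sin(u))).
At (u, v) = (pi/5, -pi/2): H = -1/3.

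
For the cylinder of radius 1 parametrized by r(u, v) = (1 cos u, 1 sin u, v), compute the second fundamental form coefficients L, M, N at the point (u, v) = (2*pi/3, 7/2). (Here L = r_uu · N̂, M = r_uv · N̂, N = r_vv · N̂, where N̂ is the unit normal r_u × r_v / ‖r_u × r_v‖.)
L = -1;  M = 0;  N = 0

Compute the unit normal N̂(u, v) = (cos(u), sin(u), 0), and the second partials r_uu, r_uv, r_vv. Take dot products:
  L(u, v) = r_uu · N̂ = -1,
  M(u, v) = r_uv · N̂ = 0,
  N(u, v) = r_vv · N̂ = 0.
Evaluating at (u, v) = (2*pi/3, 7/2):
  L = -1, M = 0, N = 0.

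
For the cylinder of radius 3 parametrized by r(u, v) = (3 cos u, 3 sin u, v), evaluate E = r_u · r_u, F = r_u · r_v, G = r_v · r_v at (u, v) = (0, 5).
E = 9;  F = 0;  G = 1

Partials: r_u = (-3*sin(u), 3*cos(u), 0), r_v = (0, 0, 1). As functions of (u, v):
  E = r_u · r_u = 9,
  F = r_u · r_v = 0,
  G = r_v · r_v = 1.
Evaluating at (u, v) = (0, 5): E = 9, F = 0, G = 1.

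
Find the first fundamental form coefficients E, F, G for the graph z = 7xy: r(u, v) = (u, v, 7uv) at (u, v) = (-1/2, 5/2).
E = 1229/4;  F = -245/4;  G = 53/4

Partials: r_u = (1, 0, 7*v), r_v = (0, 1, 7*u). As functions of (u, v):
  E = r_u · r_u = 49*v^2 + 1,
  F = r_u · r_v = 49*u*v,
  G = r_v · r_v = 49*u^2 + 1.
Evaluating at (u, v) = (-1/2, 5/2): E = 1229/4, F = -245/4, G = 53/4.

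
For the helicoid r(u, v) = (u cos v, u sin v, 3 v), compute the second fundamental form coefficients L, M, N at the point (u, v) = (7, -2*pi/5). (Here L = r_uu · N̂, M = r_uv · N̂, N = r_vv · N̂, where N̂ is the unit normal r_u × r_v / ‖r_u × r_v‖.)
L = 0;  M = -3*sqrt(58)/58;  N = 0

Compute the unit normal N̂(u, v) = (3*sin(v)/sqrt(u^2 + 9), -3*cos(v)/sqrt(u^2 + 9), u/sqrt(u^2 + 9)), and the second partials r_uu, r_uv, r_vv. Take dot products:
  L(u, v) = r_uu · N̂ = 0,
  M(u, v) = r_uv · N̂ = -3/sqrt(u^2 + 9),
  N(u, v) = r_vv · N̂ = 0.
Evaluating at (u, v) = (7, -2*pi/5):
  L = 0, M = -3*sqrt(58)/58, N = 0.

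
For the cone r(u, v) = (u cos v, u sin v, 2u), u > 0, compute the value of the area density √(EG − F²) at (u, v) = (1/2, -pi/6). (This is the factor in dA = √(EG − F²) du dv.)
√(EG − F²)|_{(1/2, -pi/6)} = sqrt(5)/2

E = 5, F = 0, G = u^2, so EG − F² = 5*u^2. Taking the positive square root: √(EG − F²) = sqrt(5)*Abs(u). At (u, v) = (1/2, -pi/6): sqrt(5)/2.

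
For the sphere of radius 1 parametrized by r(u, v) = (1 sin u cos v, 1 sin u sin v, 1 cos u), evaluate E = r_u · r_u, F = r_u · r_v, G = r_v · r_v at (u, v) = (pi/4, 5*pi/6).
E = 1;  F = 0;  G = 1/2

Partials: r_u = (cos(u)*cos(v), sin(v)*cos(u), -sin(u)), r_v = (-sin(u)*sin(v), sin(u)*cos(v), 0). As functions of (u, v):
  E = r_u · r_u = 1,
  F = r_u · r_v = 0,
  G = r_v · r_v = sin(u)^2.
Evaluating at (u, v) = (pi/4, 5*pi/6): E = 1, F = 0, G = 1/2.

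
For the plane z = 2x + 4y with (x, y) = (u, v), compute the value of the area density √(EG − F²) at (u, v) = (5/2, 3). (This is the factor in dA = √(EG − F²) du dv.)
√(EG − F²)|_{(5/2, 3)} = sqrt(21)

E = 5, F = 8, G = 17, so EG − F² = 21. Taking the positive square root: √(EG − F²) = sqrt(21). At (u, v) = (5/2, 3): sqrt(21).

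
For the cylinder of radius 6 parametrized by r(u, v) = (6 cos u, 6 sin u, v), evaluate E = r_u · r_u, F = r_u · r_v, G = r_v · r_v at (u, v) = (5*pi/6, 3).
E = 36;  F = 0;  G = 1

Partials: r_u = (-6*sin(u), 6*cos(u), 0), r_v = (0, 0, 1). As functions of (u, v):
  E = r_u · r_u = 36,
  F = r_u · r_v = 0,
  G = r_v · r_v = 1.
Evaluating at (u, v) = (5*pi/6, 3): E = 36, F = 0, G = 1.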